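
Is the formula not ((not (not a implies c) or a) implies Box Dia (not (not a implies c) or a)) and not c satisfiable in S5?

1. not ((not (not a implies c) or a) implies Box Dia (not (not a implies c) or a)) and not c, w0
2. not ((not (not a implies c) or a) implies Box Dia (not (not a implies c) or a)), w0   [and-rule on 1]
3. not c, w0   [and-rule on 1]
4. not (not a implies c) or a, w0   [neg-implies-rule on 2]
5. not Box Dia (not (not a implies c) or a), w0   [neg-implies-rule on 2]
6. not (not a implies c), w0   [or-rule on 4 (branches; this branch)]
7. not a, w0   [neg-implies-rule on 6]
8. not Dia (not (not a implies c) or a), w1   [neg-Box-rule on 5: fresh world w1, w0Rw1]
9. not (not (not a implies c) or a), w0   [neg-Dia-rule on 8 via w1Rw0]
10. not a implies c, w0   [neg-or-rule on 9]
11. not (not (not a implies c) or a), w1   [neg-Dia-rule on 8 via w1Rw1]
12. not a implies c, w1   [neg-or-rule on 11]
13. not a, w1   [neg-or-rule on 11]
14. c, w0   [implies-rule on 10 (branches; this branch)]
Accessibility: w0Rw0, w0Rw1, w1Rw0, w1Rw1
Branch closes: c and not c both at w0.
(One branch shown.) All branches close.

Unsatisfiable (every branch closes)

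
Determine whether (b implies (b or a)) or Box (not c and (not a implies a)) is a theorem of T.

Valid in T

Tableau for the negation not ((b implies (b or a)) or Box (not c and (not a implies a))):
1. not ((b implies (b or a)) or Box (not c and (not a implies a))), u
2. not (b implies (b or a)), u   [neg-or-rule on 1]
3. not Box (not c and (not a implies a)), u   [neg-or-rule on 1]
4. b, u   [neg-implies-rule on 2]
5. not (b or a), u   [neg-implies-rule on 2]
6. not b, u   [neg-or-rule on 5]
7. not a, u   [neg-or-rule on 5]
Accessibility: uRu
Branch closes: b and not b both at u.
Every branch of the negation's tableau closes; the branch above is one of them.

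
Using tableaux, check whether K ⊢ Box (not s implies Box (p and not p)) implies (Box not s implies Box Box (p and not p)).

Tableau for the negation not (Box (not s implies Box (p and not p)) implies (Box not s implies Box Box (p and not p))):
1. not (Box (not s implies Box (p and not p)) implies (Box not s implies Box Box (p and not p))), 0
2. Box (not s implies Box (p and not p)), 0
3. not (Box not s implies Box Box (p and not p)), 0
4. Box not s, 0
5. not Box Box (p and not p), 0
6. not Box (p and not p), 1
7. not s implies Box (p and not p), 1
8. not s, 1
9. Box (p and not p), 1
10. not (p and not p), 2
11. p and not p, 2
12. p, 2
13. not p, 2
Accessibility: 0R1, 1R2
Branch closes: p and not p both at 2.
All branches of the negation close; one closing branch shown above.

Yes, valid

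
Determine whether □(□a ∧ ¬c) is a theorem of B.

Invalid (countermodel exists)

Tableau for the negation ¬□(□a ∧ ¬c):
1. ¬□(□a ∧ ¬c), w0
2. ¬(□a ∧ ¬c), w1
3. c, w1
Accessibility: w0Rw0, w0Rw1, w1Rw0, w1Rw1
The negation has an open branch (countermodel exists).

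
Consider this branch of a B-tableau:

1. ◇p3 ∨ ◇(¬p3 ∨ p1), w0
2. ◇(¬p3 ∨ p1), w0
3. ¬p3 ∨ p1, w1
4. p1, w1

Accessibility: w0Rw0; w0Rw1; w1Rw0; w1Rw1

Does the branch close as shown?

There is no literal clash: for every atom and world, at most one sign appears.

Not closed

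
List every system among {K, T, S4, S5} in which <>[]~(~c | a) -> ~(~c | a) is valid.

S4-tableau for the negation ~(<>[]~(~c | a) -> ~(~c | a)):
1. ~(<>[]~(~c | a) -> ~(~c | a)), 0
2. <>[]~(~c | a), 0
3. ~c | a, 0
4. a, 0
5. []~(~c | a), 1
6. ~(~c | a), 1
7. c, 1
8. ~a, 1
Accessibility: 0R0, 0R1, 1R1
Complete open branch: countermodel on an S4-frame, so not valid in S4, nor in K, T (the same frame is also a K-frame and a T-frame).
S5-tableau for the negation ~(<>[]~(~c | a) -> ~(~c | a)):
1. ~(<>[]~(~c | a) -> ~(~c | a)), 0
2. <>[]~(~c | a), 0
3. ~c | a, 0
4. a, 0
5. []~(~c | a), 1
6. ~(~c | a), 0
7. c, 0
8. ~a, 0
Accessibility: 0R0, 0R1, 1R0, 1R1
Branch closes: a and ~a both at 0.
Every branch closes (one shown): valid in S5.

S5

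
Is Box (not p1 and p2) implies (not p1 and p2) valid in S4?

Valid

Tableau for the negation not (Box (not p1 and p2) implies (not p1 and p2)):
1. not (Box (not p1 and p2) implies (not p1 and p2)), 0
2. Box (not p1 and p2), 0
3. not (not p1 and p2), 0
4. not p1 and p2, 0
5. not p1, 0
6. p2, 0
7. not p2, 0
Accessibility: 0R0
Branch closes: p2 and not p2 both at 0.
Every branch of the negation's tableau closes; the branch above is one of them.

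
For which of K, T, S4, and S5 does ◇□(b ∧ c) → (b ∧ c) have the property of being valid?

S5-tableau for the negation ¬(◇□(b ∧ c) → (b ∧ c)):
1. ¬(◇□(b ∧ c) → (b ∧ c)), u
2. ◇□(b ∧ c), u
3. ¬(b ∧ c), u
4. ¬c, u
5. □(b ∧ c), v
6. b ∧ c, u
7. b, u
8. c, u
Accessibility: uRu, uRv, vRu, vRv
Branch closes: c and ¬c both at u.
Every branch closes (one shown): valid in S5.
S4-tableau for the negation ¬(◇□(b ∧ c) → (b ∧ c)):
1. ¬(◇□(b ∧ c) → (b ∧ c)), u
2. ◇□(b ∧ c), u
3. ¬(b ∧ c), u
4. ¬c, u
5. □(b ∧ c), v
6. b ∧ c, v
7. b, v
8. c, v
Accessibility: uRu, uRv, vRv
Complete open branch: countermodel on an S4-frame, so not valid in S4, nor in K, T (the same frame is also a K-frame and a T-frame).

S5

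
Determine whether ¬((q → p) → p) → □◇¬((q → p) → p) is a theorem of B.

Tableau for the negation ¬(¬((q → p) → p) → □◇¬((q → p) → p)):
1. ¬(¬((q → p) → p) → □◇¬((q → p) → p)), u
2. ¬((q → p) → p), u
3. ¬□◇¬((q → p) → p), u
4. q → p, u
5. ¬p, u
6. ¬q, u
7. ¬◇¬((q → p) → p), v
8. (q → p) → p, u
9. (q → p) → p, v
10. ¬(q → p), u
11. q, u
Accessibility: uRu, uRv, vRu, vRv
Branch closes: q and ¬q both at u.
All branches of the negation close; one closing branch shown above.

Valid in B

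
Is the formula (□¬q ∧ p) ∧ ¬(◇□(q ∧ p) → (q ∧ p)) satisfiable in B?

No, unsatisfiable

1. (□¬q ∧ p) ∧ ¬(◇□(q ∧ p) → (q ∧ p)), 0
2. □¬q ∧ p, 0   [∧-rule on 1]
3. ¬(◇□(q ∧ p) → (q ∧ p)), 0   [∧-rule on 1]
4. □¬q, 0   [∧-rule on 2]
5. p, 0   [∧-rule on 2]
6. ◇□(q ∧ p), 0   [¬→-rule on 3]
7. ¬(q ∧ p), 0   [¬→-rule on 3]
8. ¬q, 0   [□-rule on 4 via 0R0]
9. □(q ∧ p), 1   [◇-rule on 6: fresh world 1, 0R1]
10. ¬q, 1   [□-rule on 4 via 0R1]
11. q ∧ p, 0   [□-rule on 9 via 1R0]
12. q, 0   [∧-rule on 11]
Accessibility: 0R0, 0R1, 1R0, 1R1
Branch closes: q and ¬q both at 0.
Every branch closes; the branch above is one of them.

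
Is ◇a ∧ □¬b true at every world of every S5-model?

Tableau for the negation ¬(◇a ∧ □¬b):
1. ¬(◇a ∧ □¬b), u
2. ¬□¬b, u
3. b, v
Accessibility: uRu, uRv, vRu, vRv
The negation has an open branch (countermodel exists).

No, not valid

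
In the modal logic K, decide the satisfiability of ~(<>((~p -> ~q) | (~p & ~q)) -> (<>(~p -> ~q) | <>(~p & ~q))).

Unsatisfiable

1. ~(<>((~p -> ~q) | (~p & ~q)) -> (<>(~p -> ~q) | <>(~p & ~q))), u
2. <>((~p -> ~q) | (~p & ~q)), u
3. ~(<>(~p -> ~q) | <>(~p & ~q)), u
4. ~<>(~p -> ~q), u
5. ~<>(~p & ~q), u
6. (~p -> ~q) | (~p & ~q), v
7. ~(~p -> ~q), v
8. ~p, v
9. q, v
10. ~(~p & ~q), v
11. ~p -> ~q, v
12. ~q, v
Accessibility: uRv
Branch closes: q and ~q both at v.
All branches of the tableau close; one closing branch shown above.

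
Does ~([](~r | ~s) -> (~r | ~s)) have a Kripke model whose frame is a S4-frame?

1. ~([](~r | ~s) -> (~r | ~s)), u
2. [](~r | ~s), u
3. ~(~r | ~s), u
4. r, u
5. s, u
6. ~r | ~s, u
7. ~s, u
Accessibility: uRu
Branch closes: s and ~s both at u.
(One branch shown.) All branches close.

Unsatisfiable (every branch closes)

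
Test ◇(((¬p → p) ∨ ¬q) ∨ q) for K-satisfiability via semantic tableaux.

Satisfiable

1. ◇(((¬p → p) ∨ ¬q) ∨ q), w0
2. ((¬p → p) ∨ ¬q) ∨ q, w1
3. q, w1
Accessibility: w0Rw1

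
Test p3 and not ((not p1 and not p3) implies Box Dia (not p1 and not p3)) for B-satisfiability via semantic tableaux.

No, unsatisfiable

1. p3 and not ((not p1 and not p3) implies Box Dia (not p1 and not p3)), u
2. p3, u
3. not ((not p1 and not p3) implies Box Dia (not p1 and not p3)), u
4. not p1 and not p3, u
5. not Box Dia (not p1 and not p3), u
6. not p1, u
7. not p3, u
Accessibility: uRu
Branch closes: p3 and not p3 both at u.
(One branch shown.) All branches close.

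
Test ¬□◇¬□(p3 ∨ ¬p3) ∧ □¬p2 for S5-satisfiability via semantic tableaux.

Yes, satisfiable

1. ¬□◇¬□(p3 ∨ ¬p3) ∧ □¬p2, 0
2. ¬□◇¬□(p3 ∨ ¬p3), 0   [∧-rule on 1]
3. □¬p2, 0   [∧-rule on 1]
4. ¬p2, 0   [□-rule on 3 via 0R0]
5. ¬◇¬□(p3 ∨ ¬p3), 1   [¬□-rule on 2: fresh world 1, 0R1]
6. ¬p2, 1   [□-rule on 3 via 0R1]
7. □(p3 ∨ ¬p3), 0   [¬◇-rule on 5 via 1R0]
8. □(p3 ∨ ¬p3), 1   [¬◇-rule on 5 via 1R1]
9. p3 ∨ ¬p3, 0   [□-rule on 7 via 0R0]
10. p3 ∨ ¬p3, 1   [□-rule on 7 via 0R1]
11. ¬p3, 0   [∨-rule on 9 (branches; this branch)]
12. ¬p3, 1   [∨-rule on 10 (branches; this branch)]
Accessibility: 0R0, 0R1, 1R0, 1R1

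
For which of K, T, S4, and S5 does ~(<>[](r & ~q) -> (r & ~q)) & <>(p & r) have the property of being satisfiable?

S4-tableau for the formula:
1. ~(<>[](r & ~q) -> (r & ~q)) & <>(p & r), u
2. ~(<>[](r & ~q) -> (r & ~q)), u   [&-rule on 1]
3. <>(p & r), u   [&-rule on 1]
4. <>[](r & ~q), u   [~->-rule on 2]
5. ~(r & ~q), u   [~->-rule on 2]
6. q, u   [~&-rule on 5 (branches; this branch)]
7. p & r, v   [<>-rule on 3: fresh world v, uRv]
8. p, v   [&-rule on 7]
9. r, v   [&-rule on 7]
10. [](r & ~q), w   [<>-rule on 4: fresh world w, uRw]
11. r & ~q, w   [[]-rule on 10 via wRw]
12. r, w   [&-rule on 11]
13. ~q, w   [&-rule on 11]
Accessibility: uRu, uRv, uRw, vRv, wRw
Complete open branch: satisfiable in S4, hence also in K, T (this S4-model is also a K-model and a T-model).
S5-tableau for the formula:
1. ~(<>[](r & ~q) -> (r & ~q)) & <>(p & r), u
2. ~(<>[](r & ~q) -> (r & ~q)), u   [&-rule on 1]
3. <>(p & r), u   [&-rule on 1]
4. <>[](r & ~q), u   [~->-rule on 2]
5. ~(r & ~q), u   [~->-rule on 2]
6. q, u   [~&-rule on 5 (branches; this branch)]
7. p & r, v   [<>-rule on 3: fresh world v, uRv]
8. p, v   [&-rule on 7]
9. r, v   [&-rule on 7]
10. [](r & ~q), w   [<>-rule on 4: fresh world w, uRw]
11. r & ~q, u   [[]-rule on 10 via wRu]
12. r, u   [&-rule on 11]
13. ~q, u   [&-rule on 11]
Accessibility: uRu, uRv, uRw, vRu, vRv, vRw, wRu, wRv, wRw
Branch closes: q and ~q both at u.
Every branch closes (one shown): unsatisfiable in S5.

K, T, S4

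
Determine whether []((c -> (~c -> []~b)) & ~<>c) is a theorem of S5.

Tableau for the negation ~[]((c -> (~c -> []~b)) & ~<>c):
1. ~[]((c -> (~c -> []~b)) & ~<>c), w0
2. ~((c -> (~c -> []~b)) & ~<>c), w1
3. <>c, w1
4. c, w2
Accessibility: w0Rw0, w0Rw1, w0Rw2, w1Rw0, w1Rw1, w1Rw2, w2Rw0, w2Rw1, w2Rw2
The negation has an open branch (countermodel exists).

No, not valid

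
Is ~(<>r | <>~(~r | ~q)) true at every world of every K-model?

Not valid

Tableau for the negation <>r | <>~(~r | ~q):
1. <>r | <>~(~r | ~q), 0
2. <>~(~r | ~q), 0
3. ~(~r | ~q), 1
4. r, 1
5. q, 1
Accessibility: 0R1
The negation has an open branch (countermodel exists).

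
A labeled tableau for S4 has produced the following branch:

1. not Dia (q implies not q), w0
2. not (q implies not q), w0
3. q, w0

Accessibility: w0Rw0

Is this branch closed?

No world carries both an atom and its negation.

Open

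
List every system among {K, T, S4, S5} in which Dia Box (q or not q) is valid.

T, S4, S5

K-tableau for the negation not Dia Box (q or not q):
1. not Dia Box (q or not q), 0
Complete open branch: countermodel on a K-frame, so not valid in K.
T-tableau for the negation not Dia Box (q or not q):
1. not Dia Box (q or not q), 0
2. not Box (q or not q), 0
3. not (q or not q), 1
4. not q, 1
5. q, 1
Accessibility: 0R0, 0R1, 1R1
Branch closes: q and not q both at 1.
Every branch closes (one shown): valid in T, hence also in S4, S5 (every theorem of T is a theorem of S4 and S5).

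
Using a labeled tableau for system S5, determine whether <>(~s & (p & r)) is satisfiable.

Satisfiable

1. <>(~s & (p & r)), w0
2. ~s & (p & r), w1   [<>-rule on 1: fresh world w1, w0Rw1]
3. ~s, w1   [&-rule on 2]
4. p & r, w1   [&-rule on 2]
5. p, w1   [&-rule on 4]
6. r, w1   [&-rule on 4]
Accessibility: w0Rw0, w0Rw1, w1Rw0, w1Rw1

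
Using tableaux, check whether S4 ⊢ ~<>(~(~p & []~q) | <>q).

Tableau for the negation <>(~(~p & []~q) | <>q):
1. <>(~(~p & []~q) | <>q), w0
2. ~(~p & []~q) | <>q, w1   [<>-rule on 1: fresh world w1, w0Rw1]
3. <>q, w1   [|-rule on 2 (branches; this branch)]
4. q, w2   [<>-rule on 3: fresh world w2, w1Rw2]
Accessibility: w0Rw0, w0Rw1, w0Rw2, w1Rw1, w1Rw2, w2Rw2
The negation has an open branch (countermodel exists).

Not valid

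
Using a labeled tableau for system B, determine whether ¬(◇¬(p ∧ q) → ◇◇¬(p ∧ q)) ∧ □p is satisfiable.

Unsatisfiable

1. ¬(◇¬(p ∧ q) → ◇◇¬(p ∧ q)) ∧ □p, u
2. ¬(◇¬(p ∧ q) → ◇◇¬(p ∧ q)), u   [∧-rule on 1]
3. □p, u   [∧-rule on 1]
4. ◇¬(p ∧ q), u   [¬→-rule on 2]
5. ¬◇◇¬(p ∧ q), u   [¬→-rule on 2]
6. p, u   [□-rule on 3 via uRu]
7. ¬◇¬(p ∧ q), u   [¬◇-rule on 5 via uRu]
8. p ∧ q, u   [¬◇-rule on 7 via uRu]
9. q, u   [∧-rule on 8]
10. ¬(p ∧ q), v   [◇-rule on 4: fresh world v, uRv]
11. p, v   [□-rule on 3 via uRv]
12. ¬◇¬(p ∧ q), v   [¬◇-rule on 5 via uRv]
13. p ∧ q, v   [¬◇-rule on 7 via uRv]
14. q, v   [∧-rule on 13]
15. ¬q, v   [¬∧-rule on 10 (branches; this branch)]
Accessibility: uRu, uRv, vRu, vRv
Branch closes: q and ¬q both at v.
(One branch shown.) All branches close.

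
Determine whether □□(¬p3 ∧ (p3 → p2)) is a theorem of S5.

Invalid (countermodel exists)

Tableau for the negation ¬□□(¬p3 ∧ (p3 → p2)):
1. ¬□□(¬p3 ∧ (p3 → p2)), u
2. ¬□(¬p3 ∧ (p3 → p2)), v   [¬□-rule on 1: fresh world v, uRv]
3. ¬(¬p3 ∧ (p3 → p2)), w   [¬□-rule on 2: fresh world w, vRw]
4. ¬(p3 → p2), w   [¬∧-rule on 3 (branches; this branch)]
5. p3, w   [¬→-rule on 4]
6. ¬p2, w   [¬→-rule on 4]
Accessibility: uRu, uRv, uRw, vRu, vRv, vRw, wRu, wRv, wRw
The negation has an open branch (countermodel exists).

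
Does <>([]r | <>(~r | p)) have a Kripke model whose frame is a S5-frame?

Satisfiable (open branch found)

1. <>([]r | <>(~r | p)), 0
2. []r | <>(~r | p), 1
3. <>(~r | p), 1
4. ~r | p, 2
5. p, 2
Accessibility: 0R0, 0R1, 0R2, 1R0, 1R1, 1R2, 2R0, 2R1, 2R2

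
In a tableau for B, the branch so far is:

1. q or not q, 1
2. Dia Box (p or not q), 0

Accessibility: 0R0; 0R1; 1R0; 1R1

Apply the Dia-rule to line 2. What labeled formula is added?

a fresh world 2 with 0R2, and Box (p or not q) at 2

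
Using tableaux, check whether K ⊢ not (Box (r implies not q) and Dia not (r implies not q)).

Valid

Tableau for the negation Box (r implies not q) and Dia not (r implies not q):
1. Box (r implies not q) and Dia not (r implies not q), w0
2. Box (r implies not q), w0
3. Dia not (r implies not q), w0
4. not (r implies not q), w1
5. r, w1
6. q, w1
7. r implies not q, w1
8. not q, w1
Accessibility: w0Rw1
Branch closes: q and not q both at w1.
All branches of the negation close; one closing branch shown above.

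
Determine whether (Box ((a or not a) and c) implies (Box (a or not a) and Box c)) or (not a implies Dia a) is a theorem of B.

Yes, valid

Tableau for the negation not ((Box ((a or not a) and c) implies (Box (a or not a) and Box c)) or (not a implies Dia a)):
1. not ((Box ((a or not a) and c) implies (Box (a or not a) and Box c)) or (not a implies Dia a)), 0
2. not (Box ((a or not a) and c) implies (Box (a or not a) and Box c)), 0
3. not (not a implies Dia a), 0
4. Box ((a or not a) and c), 0
5. not (Box (a or not a) and Box c), 0
6. not a, 0
7. not Dia a, 0
8. (a or not a) and c, 0
9. a or not a, 0
10. c, 0
11. not Box c, 0
12. not c, 1
13. (a or not a) and c, 1
14. a or not a, 1
15. c, 1
Accessibility: 0R0, 0R1, 1R0, 1R1
Branch closes: c and not c both at 1.
Every branch of the negation's tableau closes; the branch above is one of them.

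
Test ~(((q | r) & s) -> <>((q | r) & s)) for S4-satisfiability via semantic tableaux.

1. ~(((q | r) & s) -> <>((q | r) & s)), 0
2. (q | r) & s, 0
3. ~<>((q | r) & s), 0
4. q | r, 0
5. s, 0
6. ~((q | r) & s), 0
7. r, 0
8. ~(q | r), 0
9. ~q, 0
10. ~r, 0
Accessibility: 0R0
Branch closes: r and ~r both at 0.
(One branch shown.) All branches close.

Unsatisfiable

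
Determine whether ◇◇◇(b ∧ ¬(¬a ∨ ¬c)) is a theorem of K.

Tableau for the negation ¬◇◇◇(b ∧ ¬(¬a ∨ ¬c)):
1. ¬◇◇◇(b ∧ ¬(¬a ∨ ¬c)), w0
The negation has an open branch (countermodel exists).

Invalid (countermodel exists)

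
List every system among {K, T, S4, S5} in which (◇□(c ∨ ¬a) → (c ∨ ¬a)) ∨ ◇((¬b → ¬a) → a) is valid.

T-tableau for the negation ¬((◇□(c ∨ ¬a) → (c ∨ ¬a)) ∨ ◇((¬b → ¬a) → a)):
1. ¬((◇□(c ∨ ¬a) → (c ∨ ¬a)) ∨ ◇((¬b → ¬a) → a)), w0
2. ¬(◇□(c ∨ ¬a) → (c ∨ ¬a)), w0   [¬∨-rule on 1]
3. ¬◇((¬b → ¬a) → a), w0   [¬∨-rule on 1]
4. ◇□(c ∨ ¬a), w0   [¬→-rule on 2]
5. ¬(c ∨ ¬a), w0   [¬→-rule on 2]
6. ¬c, w0   [¬∨-rule on 5]
7. a, w0   [¬∨-rule on 5]
8. ¬((¬b → ¬a) → a), w0   [¬◇-rule on 3 via w0Rw0]
9. ¬b → ¬a, w0   [¬→-rule on 8]
10. ¬a, w0   [¬→-rule on 8]
Accessibility: w0Rw0
Branch closes: a and ¬a both at w0.
Every branch closes (one shown): valid in T, hence also in S4, S5 (every theorem of T is a theorem of S4 and S5).
K-tableau for the negation ¬((◇□(c ∨ ¬a) → (c ∨ ¬a)) ∨ ◇((¬b → ¬a) → a)):
1. ¬((◇□(c ∨ ¬a) → (c ∨ ¬a)) ∨ ◇((¬b → ¬a) → a)), w0
2. ¬(◇□(c ∨ ¬a) → (c ∨ ¬a)), w0   [¬∨-rule on 1]
3. ¬◇((¬b → ¬a) → a), w0   [¬∨-rule on 1]
4. ◇□(c ∨ ¬a), w0   [¬→-rule on 2]
5. ¬(c ∨ ¬a), w0   [¬→-rule on 2]
6. ¬c, w0   [¬∨-rule on 5]
7. a, w0   [¬∨-rule on 5]
8. □(c ∨ ¬a), w1   [◇-rule on 4: fresh world w1, w0Rw1]
9. ¬((¬b → ¬a) → a), w1   [¬◇-rule on 3 via w0Rw1]
10. ¬b → ¬a, w1   [¬→-rule on 9]
11. ¬a, w1   [¬→-rule on 9]
Accessibility: w0Rw1
Complete open branch: countermodel on a K-frame, so not valid in K.

T, S4, S5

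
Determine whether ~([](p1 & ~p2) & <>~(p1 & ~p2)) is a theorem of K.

Yes, valid

Tableau for the negation [](p1 & ~p2) & <>~(p1 & ~p2):
1. [](p1 & ~p2) & <>~(p1 & ~p2), 0
2. [](p1 & ~p2), 0
3. <>~(p1 & ~p2), 0
4. ~(p1 & ~p2), 1
5. p1 & ~p2, 1
6. p1, 1
7. ~p2, 1
8. p2, 1
Accessibility: 0R1
Branch closes: p2 and ~p2 both at 1.
Every branch of the negation's tableau closes; the branch above is one of them.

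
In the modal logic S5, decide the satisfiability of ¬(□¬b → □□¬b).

No, unsatisfiable

1. ¬(□¬b → □□¬b), w0
2. □¬b, w0
3. ¬□□¬b, w0
4. ¬b, w0
5. ¬□¬b, w1
6. ¬b, w1
7. b, w2
8. ¬b, w2
Accessibility: w0Rw0, w0Rw1, w0Rw2, w1Rw0, w1Rw1, w1Rw2, w2Rw0, w2Rw1, w2Rw2
Branch closes: b and ¬b both at w2.
(One branch shown.) All branches close.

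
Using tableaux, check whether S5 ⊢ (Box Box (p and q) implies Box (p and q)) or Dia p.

Tableau for the negation not ((Box Box (p and q) implies Box (p and q)) or Dia p):
1. not ((Box Box (p and q) implies Box (p and q)) or Dia p), u
2. not (Box Box (p and q) implies Box (p and q)), u
3. not Dia p, u
4. Box Box (p and q), u
5. not Box (p and q), u
6. not p, u
7. Box (p and q), u
8. p and q, u
9. p, u
10. q, u
Accessibility: uRu
Branch closes: p and not p both at u.
Every branch of the negation's tableau closes; the branch above is one of them.

Valid in S5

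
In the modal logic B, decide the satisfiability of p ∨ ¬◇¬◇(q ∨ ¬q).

1. p ∨ ¬◇¬◇(q ∨ ¬q), 0
2. ¬◇¬◇(q ∨ ¬q), 0
3. ◇(q ∨ ¬q), 0
4. q ∨ ¬q, 1
5. ◇(q ∨ ¬q), 1
6. ¬q, 1
7. q ∨ ¬q, 2
8. ¬q, 2
Accessibility: 0R0, 0R1, 1R0, 1R1, 1R2, 2R1, 2R2

Satisfiable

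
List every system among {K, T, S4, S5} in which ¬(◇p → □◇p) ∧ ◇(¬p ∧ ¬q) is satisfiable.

K, T, S4

S5-tableau for the formula:
1. ¬(◇p → □◇p) ∧ ◇(¬p ∧ ¬q), u
2. ¬(◇p → □◇p), u
3. ◇(¬p ∧ ¬q), u
4. ◇p, u
5. ¬□◇p, u
6. ¬p ∧ ¬q, v
7. ¬p, v
8. ¬q, v
9. p, w
10. ¬◇p, x
11. ¬p, u
12. ¬p, w
Accessibility: uRu, uRv, uRw, uRx, vRu, vRv, vRw, vRx, wRu, wRv, wRw, wRx, xRu, xRv, xRw, xRx
Branch closes: p and ¬p both at w.
Every branch closes (one shown): unsatisfiable in S5.
S4-tableau for the formula:
1. ¬(◇p → □◇p) ∧ ◇(¬p ∧ ¬q), u
2. ¬(◇p → □◇p), u
3. ◇(¬p ∧ ¬q), u
4. ◇p, u
5. ¬□◇p, u
6. ¬p ∧ ¬q, v
7. ¬p, v
8. ¬q, v
9. p, w
10. ¬◇p, x
11. ¬p, x
Accessibility: uRu, uRv, uRw, uRx, vRv, wRw, xRx
Complete open branch: satisfiable in S4, hence also in K, T (this S4-model is also a K-model and a T-model).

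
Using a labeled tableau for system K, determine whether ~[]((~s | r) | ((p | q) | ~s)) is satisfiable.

1. ~[]((~s | r) | ((p | q) | ~s)), 0
2. ~((~s | r) | ((p | q) | ~s)), 1
3. ~(~s | r), 1
4. ~((p | q) | ~s), 1
5. s, 1
6. ~r, 1
7. ~(p | q), 1
8. ~p, 1
9. ~q, 1
Accessibility: 0R1

Satisfiable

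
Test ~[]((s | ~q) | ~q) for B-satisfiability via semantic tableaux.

Yes, satisfiable

1. ~[]((s | ~q) | ~q), 0
2. ~((s | ~q) | ~q), 1   [~[]-rule on 1: fresh world 1, 0R1]
3. ~(s | ~q), 1   [~|-rule on 2]
4. q, 1   [~|-rule on 2]
5. ~s, 1   [~|-rule on 3]
Accessibility: 0R0, 0R1, 1R0, 1R1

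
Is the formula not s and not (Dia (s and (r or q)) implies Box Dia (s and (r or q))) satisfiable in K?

Yes, satisfiable

1. not s and not (Dia (s and (r or q)) implies Box Dia (s and (r or q))), u
2. not s, u   [and-rule on 1]
3. not (Dia (s and (r or q)) implies Box Dia (s and (r or q))), u   [and-rule on 1]
4. Dia (s and (r or q)), u   [neg-implies-rule on 3]
5. not Box Dia (s and (r or q)), u   [neg-implies-rule on 3]
6. s and (r or q), v   [Dia-rule on 4: fresh world v, uRv]
7. s, v   [and-rule on 6]
8. r or q, v   [and-rule on 6]
9. q, v   [or-rule on 8 (branches; this branch)]
10. not Dia (s and (r or q)), w   [neg-Box-rule on 5: fresh world w, uRw]
Accessibility: uRv, uRw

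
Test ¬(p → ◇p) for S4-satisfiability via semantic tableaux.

Unsatisfiable (every branch closes)

1. ¬(p → ◇p), w0
2. p, w0   [¬→-rule on 1]
3. ¬◇p, w0   [¬→-rule on 1]
4. ¬p, w0   [¬◇-rule on 3 via w0Rw0]
Accessibility: w0Rw0
Branch closes: p and ¬p both at w0.
Every branch closes; the branch above is one of them.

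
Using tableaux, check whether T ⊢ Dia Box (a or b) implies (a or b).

Invalid (countermodel exists)

Tableau for the negation not (Dia Box (a or b) implies (a or b)):
1. not (Dia Box (a or b) implies (a or b)), w0
2. Dia Box (a or b), w0
3. not (a or b), w0
4. not a, w0
5. not b, w0
6. Box (a or b), w1
7. a or b, w1
8. b, w1
Accessibility: w0Rw0, w0Rw1, w1Rw1
The negation has an open branch (countermodel exists).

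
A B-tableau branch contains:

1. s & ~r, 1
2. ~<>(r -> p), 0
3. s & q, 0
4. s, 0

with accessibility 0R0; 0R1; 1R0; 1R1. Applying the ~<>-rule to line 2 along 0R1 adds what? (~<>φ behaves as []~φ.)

~(r -> p), 1

~<>φ behaves as []~φ: propagate the negated body to each accessible world.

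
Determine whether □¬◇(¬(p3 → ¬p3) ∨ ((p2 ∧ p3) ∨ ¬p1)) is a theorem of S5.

Not valid

Tableau for the negation ¬□¬◇(¬(p3 → ¬p3) ∨ ((p2 ∧ p3) ∨ ¬p1)):
1. ¬□¬◇(¬(p3 → ¬p3) ∨ ((p2 ∧ p3) ∨ ¬p1)), u
2. ◇(¬(p3 → ¬p3) ∨ ((p2 ∧ p3) ∨ ¬p1)), v   [¬□-rule on 1: fresh world v, uRv]
3. ¬(p3 → ¬p3) ∨ ((p2 ∧ p3) ∨ ¬p1), w   [◇-rule on 2: fresh world w, vRw]
4. (p2 ∧ p3) ∨ ¬p1, w   [∨-rule on 3 (branches; this branch)]
5. ¬p1, w   [∨-rule on 4 (branches; this branch)]
Accessibility: uRu, uRv, uRw, vRu, vRv, vRw, wRu, wRv, wRw
The negation has an open branch (countermodel exists).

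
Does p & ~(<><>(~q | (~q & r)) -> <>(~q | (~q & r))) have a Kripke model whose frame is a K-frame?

1. p & ~(<><>(~q | (~q & r)) -> <>(~q | (~q & r))), 0
2. p, 0   [&-rule on 1]
3. ~(<><>(~q | (~q & r)) -> <>(~q | (~q & r))), 0   [&-rule on 1]
4. <><>(~q | (~q & r)), 0   [~->-rule on 3]
5. ~<>(~q | (~q & r)), 0   [~->-rule on 3]
6. <>(~q | (~q & r)), 1   [<>-rule on 4: fresh world 1, 0R1]
7. ~(~q | (~q & r)), 1   [~<>-rule on 5 via 0R1]
8. q, 1   [~|-rule on 7]
9. ~(~q & r), 1   [~|-rule on 7]
10. ~r, 1   [~&-rule on 9 (branches; this branch)]
11. ~q | (~q & r), 2   [<>-rule on 6: fresh world 2, 1R2]
12. ~q & r, 2   [|-rule on 11 (branches; this branch)]
13. ~q, 2   [&-rule on 12]
14. r, 2   [&-rule on 12]
Accessibility: 0R1, 1R2

Satisfiable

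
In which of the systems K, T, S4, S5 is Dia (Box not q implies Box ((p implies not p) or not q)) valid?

T, S4, S5

K-tableau for the negation not Dia (Box not q implies Box ((p implies not p) or not q)):
1. not Dia (Box not q implies Box ((p implies not p) or not q)), 0
Complete open branch: countermodel on a K-frame, so not valid in K.
T-tableau for the negation not Dia (Box not q implies Box ((p implies not p) or not q)):
1. not Dia (Box not q implies Box ((p implies not p) or not q)), 0
2. not (Box not q implies Box ((p implies not p) or not q)), 0
3. Box not q, 0
4. not Box ((p implies not p) or not q), 0
5. not q, 0
6. not ((p implies not p) or not q), 1
7. not (p implies not p), 1
8. q, 1
9. p, 1
10. not (Box not q implies Box ((p implies not p) or not q)), 1
11. Box not q, 1
12. not Box ((p implies not p) or not q), 1
13. not q, 1
Accessibility: 0R0, 0R1, 1R1
Branch closes: q and not q both at 1.
Every branch closes (one shown): valid in T, hence also in S4, S5 (every theorem of T is a theorem of S4 and S5).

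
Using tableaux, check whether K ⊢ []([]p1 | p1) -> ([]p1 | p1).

Tableau for the negation ~([]([]p1 | p1) -> ([]p1 | p1)):
1. ~([]([]p1 | p1) -> ([]p1 | p1)), w0
2. []([]p1 | p1), w0
3. ~([]p1 | p1), w0
4. ~[]p1, w0
5. ~p1, w0
6. ~p1, w1
7. []p1 | p1, w1
8. []p1, w1
Accessibility: w0Rw1
The negation has an open branch (countermodel exists).

Not valid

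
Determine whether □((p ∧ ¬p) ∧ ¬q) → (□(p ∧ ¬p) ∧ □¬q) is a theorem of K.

Tableau for the negation ¬(□((p ∧ ¬p) ∧ ¬q) → (□(p ∧ ¬p) ∧ □¬q)):
1. ¬(□((p ∧ ¬p) ∧ ¬q) → (□(p ∧ ¬p) ∧ □¬q)), 0
2. □((p ∧ ¬p) ∧ ¬q), 0
3. ¬(□(p ∧ ¬p) ∧ □¬q), 0
4. ¬□(p ∧ ¬p), 0
5. ¬(p ∧ ¬p), 1
6. (p ∧ ¬p) ∧ ¬q, 1
7. p ∧ ¬p, 1
8. ¬q, 1
9. p, 1
10. ¬p, 1
Accessibility: 0R1
Branch closes: p and ¬p both at 1.
Every branch of the negation's tableau closes; the branch above is one of them.

Valid in K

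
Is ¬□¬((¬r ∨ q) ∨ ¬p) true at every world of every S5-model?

Tableau for the negation □¬((¬r ∨ q) ∨ ¬p):
1. □¬((¬r ∨ q) ∨ ¬p), w0
2. ¬((¬r ∨ q) ∨ ¬p), w0
3. ¬(¬r ∨ q), w0
4. p, w0
5. r, w0
6. ¬q, w0
Accessibility: w0Rw0
The negation has an open branch (countermodel exists).

Not valid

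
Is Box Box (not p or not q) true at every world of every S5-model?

Tableau for the negation not Box Box (not p or not q):
1. not Box Box (not p or not q), w0
2. not Box (not p or not q), w1   [neg-Box-rule on 1: fresh world w1, w0Rw1]
3. not (not p or not q), w2   [neg-Box-rule on 2: fresh world w2, w1Rw2]
4. p, w2   [neg-or-rule on 3]
5. q, w2   [neg-or-rule on 3]
Accessibility: w0Rw0, w0Rw1, w0Rw2, w1Rw0, w1Rw1, w1Rw2, w2Rw0, w2Rw1, w2Rw2
The negation has an open branch (countermodel exists).

Not valid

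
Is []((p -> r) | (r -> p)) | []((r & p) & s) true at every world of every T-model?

Valid

Tableau for the negation ~([]((p -> r) | (r -> p)) | []((r & p) & s)):
1. ~([]((p -> r) | (r -> p)) | []((r & p) & s)), u
2. ~[]((p -> r) | (r -> p)), u
3. ~[]((r & p) & s), u
4. ~((p -> r) | (r -> p)), v
5. ~(p -> r), v
6. ~(r -> p), v
7. p, v
8. ~r, v
9. r, v
10. ~p, v
Accessibility: uRu, uRv, vRv
Branch closes: r and ~r both at v.
Every branch of the negation's tableau closes; the branch above is one of them.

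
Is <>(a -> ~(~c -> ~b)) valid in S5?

Invalid (countermodel exists)

Tableau for the negation ~<>(a -> ~(~c -> ~b)):
1. ~<>(a -> ~(~c -> ~b)), 0
2. ~(a -> ~(~c -> ~b)), 0   [~<>-rule on 1 via 0R0]
3. a, 0   [~->-rule on 2]
4. ~c -> ~b, 0   [~->-rule on 2]
5. ~b, 0   [->-rule on 4 (branches; this branch)]
Accessibility: 0R0
The negation has an open branch (countermodel exists).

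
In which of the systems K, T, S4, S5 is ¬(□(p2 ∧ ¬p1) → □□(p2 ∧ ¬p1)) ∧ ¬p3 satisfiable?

K, T

S4-tableau for the formula:
1. ¬(□(p2 ∧ ¬p1) → □□(p2 ∧ ¬p1)) ∧ ¬p3, u
2. ¬(□(p2 ∧ ¬p1) → □□(p2 ∧ ¬p1)), u
3. ¬p3, u
4. □(p2 ∧ ¬p1), u
5. ¬□□(p2 ∧ ¬p1), u
6. p2 ∧ ¬p1, u
7. p2, u
8. ¬p1, u
9. ¬□(p2 ∧ ¬p1), v
10. p2 ∧ ¬p1, v
11. p2, v
12. ¬p1, v
13. ¬(p2 ∧ ¬p1), w
14. p2 ∧ ¬p1, w
15. p2, w
16. ¬p1, w
17. p1, w
Accessibility: uRu, uRv, uRw, vRv, vRw, wRw
Branch closes: p1 and ¬p1 both at w.
Every branch closes (one shown): unsatisfiable in S4, hence also in S5 (every S5-frame is an S4-frame).
T-tableau for the formula:
1. ¬(□(p2 ∧ ¬p1) → □□(p2 ∧ ¬p1)) ∧ ¬p3, u
2. ¬(□(p2 ∧ ¬p1) → □□(p2 ∧ ¬p1)), u
3. ¬p3, u
4. □(p2 ∧ ¬p1), u
5. ¬□□(p2 ∧ ¬p1), u
6. p2 ∧ ¬p1, u
7. p2, u
8. ¬p1, u
9. ¬□(p2 ∧ ¬p1), v
10. p2 ∧ ¬p1, v
11. p2, v
12. ¬p1, v
13. ¬(p2 ∧ ¬p1), w
14. p1, w
Accessibility: uRu, uRv, vRv, vRw, wRw
Complete open branch: satisfiable in T, hence also in K (this T-model is also a K-model).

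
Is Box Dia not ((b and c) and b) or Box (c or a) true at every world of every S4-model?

No, not valid

Tableau for the negation not (Box Dia not ((b and c) and b) or Box (c or a)):
1. not (Box Dia not ((b and c) and b) or Box (c or a)), u
2. not Box Dia not ((b and c) and b), u
3. not Box (c or a), u
4. not Dia not ((b and c) and b), v
5. (b and c) and b, v
6. b and c, v
7. b, v
8. c, v
9. not (c or a), w
10. not c, w
11. not a, w
Accessibility: uRu, uRv, uRw, vRv, wRw
The negation has an open branch (countermodel exists).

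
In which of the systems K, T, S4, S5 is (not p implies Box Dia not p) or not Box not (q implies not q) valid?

S5-tableau for the negation not ((not p implies Box Dia not p) or not Box not (q implies not q)):
1. not ((not p implies Box Dia not p) or not Box not (q implies not q)), u
2. not (not p implies Box Dia not p), u
3. Box not (q implies not q), u
4. not p, u
5. not Box Dia not p, u
6. not (q implies not q), u
7. q, u
8. not Dia not p, v
9. not (q implies not q), v
10. q, v
11. p, u
Accessibility: uRu, uRv, vRu, vRv
Branch closes: p and not p both at u.
Every branch closes (one shown): valid in S5.
S4-tableau for the negation not ((not p implies Box Dia not p) or not Box not (q implies not q)):
1. not ((not p implies Box Dia not p) or not Box not (q implies not q)), u
2. not (not p implies Box Dia not p), u
3. Box not (q implies not q), u
4. not p, u
5. not Box Dia not p, u
6. not (q implies not q), u
7. q, u
8. not Dia not p, v
9. not (q implies not q), v
10. q, v
11. p, v
Accessibility: uRu, uRv, vRv
Complete open branch: countermodel on an S4-frame, so not valid in S4, nor in K, T (the same frame is also a K-frame and a T-frame).

S5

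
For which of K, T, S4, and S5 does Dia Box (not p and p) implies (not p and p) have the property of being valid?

K-tableau for the negation not (Dia Box (not p and p) implies (not p and p)):
1. not (Dia Box (not p and p) implies (not p and p)), 0
2. Dia Box (not p and p), 0
3. not (not p and p), 0
4. not p, 0
5. Box (not p and p), 1
Accessibility: 0R1
Complete open branch: countermodel on a K-frame, so not valid in K.
T-tableau for the negation not (Dia Box (not p and p) implies (not p and p)):
1. not (Dia Box (not p and p) implies (not p and p)), 0
2. Dia Box (not p and p), 0
3. not (not p and p), 0
4. not p, 0
5. Box (not p and p), 1
6. not p and p, 1
7. not p, 1
8. p, 1
Accessibility: 0R0, 0R1, 1R1
Branch closes: p and not p both at 1.
Every branch closes (one shown): valid in T, hence also in S4, S5 (every theorem of T is a theorem of S4 and S5).

T, S4, S5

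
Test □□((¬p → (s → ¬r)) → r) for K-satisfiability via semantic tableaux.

1. □□((¬p → (s → ¬r)) → r), 0

Yes, satisfiable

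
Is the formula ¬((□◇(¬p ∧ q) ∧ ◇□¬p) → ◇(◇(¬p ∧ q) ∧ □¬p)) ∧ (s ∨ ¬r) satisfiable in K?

No, unsatisfiable

1. ¬((□◇(¬p ∧ q) ∧ ◇□¬p) → ◇(◇(¬p ∧ q) ∧ □¬p)) ∧ (s ∨ ¬r), u
2. ¬((□◇(¬p ∧ q) ∧ ◇□¬p) → ◇(◇(¬p ∧ q) ∧ □¬p)), u   [∧-rule on 1]
3. s ∨ ¬r, u   [∧-rule on 1]
4. □◇(¬p ∧ q) ∧ ◇□¬p, u   [¬→-rule on 2]
5. ¬◇(◇(¬p ∧ q) ∧ □¬p), u   [¬→-rule on 2]
6. □◇(¬p ∧ q), u   [∧-rule on 4]
7. ◇□¬p, u   [∧-rule on 4]
8. ¬r, u   [∨-rule on 3 (branches; this branch)]
9. □¬p, v   [◇-rule on 7: fresh world v, uRv]
10. ¬(◇(¬p ∧ q) ∧ □¬p), v   [¬◇-rule on 5 via uRv]
11. ◇(¬p ∧ q), v   [□-rule on 6 via uRv]
12. ¬□¬p, v   [¬∧-rule on 10 (branches; this branch)]
13. ¬p ∧ q, w   [◇-rule on 11: fresh world w, vRw]
14. ¬p, w   [∧-rule on 13]
15. q, w   [∧-rule on 13]
16. p, x   [¬□-rule on 12: fresh world x, vRx]
17. ¬p, x   [□-rule on 9 via vRx]
Accessibility: uRv, vRw, vRx
Branch closes: p and ¬p both at x.
All branches of the tableau close; one closing branch shown above.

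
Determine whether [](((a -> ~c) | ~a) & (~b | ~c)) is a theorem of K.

Tableau for the negation ~[](((a -> ~c) | ~a) & (~b | ~c)):
1. ~[](((a -> ~c) | ~a) & (~b | ~c)), w0
2. ~(((a -> ~c) | ~a) & (~b | ~c)), w1
3. ~(~b | ~c), w1
4. b, w1
5. c, w1
Accessibility: w0Rw1
The negation has an open branch (countermodel exists).

No, not valid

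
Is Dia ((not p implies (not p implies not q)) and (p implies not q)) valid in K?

Tableau for the negation not Dia ((not p implies (not p implies not q)) and (p implies not q)):
1. not Dia ((not p implies (not p implies not q)) and (p implies not q)), w0
The negation has an open branch (countermodel exists).

No, not valid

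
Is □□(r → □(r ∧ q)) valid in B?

Invalid (countermodel exists)

Tableau for the negation ¬□□(r → □(r ∧ q)):
1. ¬□□(r → □(r ∧ q)), w0
2. ¬□(r → □(r ∧ q)), w1   [¬□-rule on 1: fresh world w1, w0Rw1]
3. ¬(r → □(r ∧ q)), w2   [¬□-rule on 2: fresh world w2, w1Rw2]
4. r, w2   [¬→-rule on 3]
5. ¬□(r ∧ q), w2   [¬→-rule on 3]
6. ¬(r ∧ q), w3   [¬□-rule on 5: fresh world w3, w2Rw3]
7. ¬q, w3   [¬∧-rule on 6 (branches; this branch)]
Accessibility: w0Rw0, w0Rw1, w1Rw0, w1Rw1, w1Rw2, w2Rw1, w2Rw2, w2Rw3, w3Rw2, w3Rw3
The negation has an open branch (countermodel exists).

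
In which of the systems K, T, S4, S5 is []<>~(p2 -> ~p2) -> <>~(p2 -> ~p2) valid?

T, S4, S5

K-tableau for the negation ~([]<>~(p2 -> ~p2) -> <>~(p2 -> ~p2)):
1. ~([]<>~(p2 -> ~p2) -> <>~(p2 -> ~p2)), 0
2. []<>~(p2 -> ~p2), 0
3. ~<>~(p2 -> ~p2), 0
Complete open branch: countermodel on a K-frame, so not valid in K.
T-tableau for the negation ~([]<>~(p2 -> ~p2) -> <>~(p2 -> ~p2)):
1. ~([]<>~(p2 -> ~p2) -> <>~(p2 -> ~p2)), 0
2. []<>~(p2 -> ~p2), 0
3. ~<>~(p2 -> ~p2), 0
4. <>~(p2 -> ~p2), 0
5. p2 -> ~p2, 0
6. ~p2, 0
7. ~(p2 -> ~p2), 1
8. p2, 1
9. <>~(p2 -> ~p2), 1
10. p2 -> ~p2, 1
11. ~p2, 1
Accessibility: 0R0, 0R1, 1R1
Branch closes: p2 and ~p2 both at 1.
Every branch closes (one shown): valid in T, hence also in S4, S5 (every theorem of T is a theorem of S4 and S5).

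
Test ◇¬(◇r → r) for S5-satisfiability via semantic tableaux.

Satisfiable (open branch found)

1. ◇¬(◇r → r), 0
2. ¬(◇r → r), 1
3. ◇r, 1
4. ¬r, 1
5. r, 2
Accessibility: 0R0, 0R1, 0R2, 1R0, 1R1, 1R2, 2R0, 2R1, 2R2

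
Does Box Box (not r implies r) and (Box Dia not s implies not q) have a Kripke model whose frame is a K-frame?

Yes, satisfiable

1. Box Box (not r implies r) and (Box Dia not s implies not q), u
2. Box Box (not r implies r), u
3. Box Dia not s implies not q, u
4. not q, u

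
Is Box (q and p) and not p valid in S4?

Tableau for the negation not (Box (q and p) and not p):
1. not (Box (q and p) and not p), 0
2. p, 0   [neg-and-rule on 1 (branches; this branch)]
Accessibility: 0R0
The negation has an open branch (countermodel exists).

Invalid (countermodel exists)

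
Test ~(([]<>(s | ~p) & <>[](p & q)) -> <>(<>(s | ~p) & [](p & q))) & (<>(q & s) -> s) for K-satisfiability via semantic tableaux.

1. ~(([]<>(s | ~p) & <>[](p & q)) -> <>(<>(s | ~p) & [](p & q))) & (<>(q & s) -> s), w0
2. ~(([]<>(s | ~p) & <>[](p & q)) -> <>(<>(s | ~p) & [](p & q))), w0
3. <>(q & s) -> s, w0
4. []<>(s | ~p) & <>[](p & q), w0
5. ~<>(<>(s | ~p) & [](p & q)), w0
6. []<>(s | ~p), w0
7. <>[](p & q), w0
8. ~<>(q & s), w0
9. [](p & q), w1
10. ~(<>(s | ~p) & [](p & q)), w1
11. <>(s | ~p), w1
12. ~(q & s), w1
13. ~[](p & q), w1
14. ~s, w1
15. s | ~p, w2
16. p & q, w2
17. p, w2
18. q, w2
19. s, w2
20. ~(p & q), w3
21. p & q, w3
22. p, w3
23. q, w3
24. ~q, w3
Accessibility: w0Rw1, w1Rw2, w1Rw3
Branch closes: q and ~q both at w3.
(One branch shown.) All branches close.

No, unsatisfiable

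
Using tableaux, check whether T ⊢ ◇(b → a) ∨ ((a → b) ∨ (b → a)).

Tableau for the negation ¬(◇(b → a) ∨ ((a → b) ∨ (b → a))):
1. ¬(◇(b → a) ∨ ((a → b) ∨ (b → a))), w0
2. ¬◇(b → a), w0   [¬∨-rule on 1]
3. ¬((a → b) ∨ (b → a)), w0   [¬∨-rule on 1]
4. ¬(a → b), w0   [¬∨-rule on 3]
5. ¬(b → a), w0   [¬∨-rule on 3]
6. a, w0   [¬→-rule on 4]
7. ¬b, w0   [¬→-rule on 4]
8. b, w0   [¬→-rule on 5]
9. ¬a, w0   [¬→-rule on 5]
Accessibility: w0Rw0
Branch closes: b and ¬b both at w0.
Every branch of the negation's tableau closes; the branch above is one of them.

Valid in T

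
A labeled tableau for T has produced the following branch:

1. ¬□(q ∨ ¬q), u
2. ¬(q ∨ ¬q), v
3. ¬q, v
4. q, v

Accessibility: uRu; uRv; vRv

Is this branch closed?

Closed

Both q and ¬q appear at v.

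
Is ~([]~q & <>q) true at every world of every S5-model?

Tableau for the negation []~q & <>q:
1. []~q & <>q, u
2. []~q, u   [&-rule on 1]
3. <>q, u   [&-rule on 1]
4. ~q, u   [[]-rule on 2 via uRu]
5. q, v   [<>-rule on 3: fresh world v, uRv]
6. ~q, v   [[]-rule on 2 via uRv]
Accessibility: uRu, uRv, vRu, vRv
Branch closes: q and ~q both at v.
All branches of the negation close; one closing branch shown above.

Valid in S5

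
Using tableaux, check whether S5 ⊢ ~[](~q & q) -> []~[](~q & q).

Tableau for the negation ~(~[](~q & q) -> []~[](~q & q)):
1. ~(~[](~q & q) -> []~[](~q & q)), w0
2. ~[](~q & q), w0   [~->-rule on 1]
3. ~[]~[](~q & q), w0   [~->-rule on 1]
4. ~(~q & q), w1   [~[]-rule on 2: fresh world w1, w0Rw1]
5. ~q, w1   [~&-rule on 4 (branches; this branch)]
6. [](~q & q), w2   [~[]-rule on 3: fresh world w2, w0Rw2]
7. ~q & q, w0   [[]-rule on 6 via w2Rw0]
8. ~q, w0   [&-rule on 7]
9. q, w0   [&-rule on 7]
Accessibility: w0Rw0, w0Rw1, w0Rw2, w1Rw0, w1Rw1, w1Rw2, w2Rw0, w2Rw1, w2Rw2
Branch closes: q and ~q both at w0.
Every branch of the negation's tableau closes; the branch above is one of them.

Valid in S5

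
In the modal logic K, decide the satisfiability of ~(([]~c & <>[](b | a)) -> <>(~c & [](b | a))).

Unsatisfiable (every branch closes)

1. ~(([]~c & <>[](b | a)) -> <>(~c & [](b | a))), w0
2. []~c & <>[](b | a), w0
3. ~<>(~c & [](b | a)), w0
4. []~c, w0
5. <>[](b | a), w0
6. [](b | a), w1
7. ~(~c & [](b | a)), w1
8. ~c, w1
9. ~[](b | a), w1
10. ~(b | a), w2
11. ~b, w2
12. ~a, w2
13. b | a, w2
14. a, w2
Accessibility: w0Rw1, w1Rw2
Branch closes: a and ~a both at w2.
Every branch closes; the branch above is one of them.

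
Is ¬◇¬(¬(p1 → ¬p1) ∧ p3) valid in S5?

Not valid

Tableau for the negation ◇¬(¬(p1 → ¬p1) ∧ p3):
1. ◇¬(¬(p1 → ¬p1) ∧ p3), 0
2. ¬(¬(p1 → ¬p1) ∧ p3), 1
3. ¬p3, 1
Accessibility: 0R0, 0R1, 1R0, 1R1
The negation has an open branch (countermodel exists).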